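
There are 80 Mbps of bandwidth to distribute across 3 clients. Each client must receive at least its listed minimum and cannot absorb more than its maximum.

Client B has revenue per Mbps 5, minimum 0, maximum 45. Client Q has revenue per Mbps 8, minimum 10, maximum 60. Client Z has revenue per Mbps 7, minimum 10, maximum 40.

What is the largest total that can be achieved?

620

Meeting every minimum uses 0+10+10 = 20 Mbps, leaving 60.
Highest revenue per Mbps first: Client Q 8 > Client Z 7 > Client B 5.
Client Q takes 50 more to reach its cap of 60 — 10 left.
Only 10 left; Client Z takes them to reach 20.
Total = 8×60 + 7×20 = 620.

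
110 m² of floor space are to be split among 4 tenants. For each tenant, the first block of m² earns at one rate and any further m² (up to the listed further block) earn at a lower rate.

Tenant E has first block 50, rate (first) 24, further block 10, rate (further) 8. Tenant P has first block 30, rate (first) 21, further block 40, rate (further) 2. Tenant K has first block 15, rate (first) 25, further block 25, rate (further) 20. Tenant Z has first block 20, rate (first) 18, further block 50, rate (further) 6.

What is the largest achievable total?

Treat each block as its own option and order by rate: Tenant K/tier1 25 > Tenant E/tier1 24 > Tenant P/tier1 21 > Tenant K/tier2 20 > Tenant Z/tier1 18 > Tenant E/tier2 8 > Tenant Z/tier2 6 > Tenant P/tier2 2.
Tenant K tier1 at 25: fill all 15 ; 95 left.
Fill Tenant E tier1 block (50 at 24) ; 45 left.
Tenant P/tier1 (21): +30 ; 15 left.
Tenant K tier2 at 20: only 15 left, fill 15.
Total = 25×15 + 24×50 + 21×30 + 20×15 = 2505.

2505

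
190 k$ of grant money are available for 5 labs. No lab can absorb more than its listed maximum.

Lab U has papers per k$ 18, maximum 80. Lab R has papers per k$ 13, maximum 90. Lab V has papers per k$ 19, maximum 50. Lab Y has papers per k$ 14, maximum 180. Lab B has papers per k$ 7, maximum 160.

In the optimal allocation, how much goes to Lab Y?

60

Order the labs by papers per k$: Lab V 19 > Lab U 18 > Lab Y 14 > Lab R 13 > Lab B 7.
Lab V: +50 to 50 (cap) → 140 left.
Lab U: +80 to 80 (cap) → 60 left.
Only 60 left; Lab Y takes them to reach 60.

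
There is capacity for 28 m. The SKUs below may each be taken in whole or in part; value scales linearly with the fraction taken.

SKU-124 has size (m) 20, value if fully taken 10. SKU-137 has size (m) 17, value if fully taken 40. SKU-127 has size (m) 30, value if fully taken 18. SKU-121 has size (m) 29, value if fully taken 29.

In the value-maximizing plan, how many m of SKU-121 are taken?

11

Best value per unit of size first: SKU-137 40/17≈2.35, SKU-121 29/29≈1, SKU-127 18/30≈0.6, SKU-124 10/20≈0.5.
All 17 m of SKU-137 fit (value 40) → 11 remain.
Only 11 m remain; take 11/29 of SKU-121 for value 29×11/29 = 11.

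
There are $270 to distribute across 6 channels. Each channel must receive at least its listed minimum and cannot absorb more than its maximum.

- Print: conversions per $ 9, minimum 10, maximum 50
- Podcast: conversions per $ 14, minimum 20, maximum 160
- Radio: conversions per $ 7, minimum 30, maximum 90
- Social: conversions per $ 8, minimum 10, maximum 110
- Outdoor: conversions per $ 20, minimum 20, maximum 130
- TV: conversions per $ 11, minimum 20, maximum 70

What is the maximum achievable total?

Meeting every minimum uses 10+20+30+10+20+20 = 110 $, leaving 160.
Order the channels by conversions per $: Outdoor 20 > Podcast 14 > TV 11 > Print 9 > Social 8 > Radio 7.
Give Outdoor 110 more to hit its cap of 130 ; 50 left.
Podcast: +50 (room for 140) → 70. Pool exhausted.
Total = 9×10 + 14×70 + 7×30 + 8×10 + 20×130 + 11×20 = 4180.

4180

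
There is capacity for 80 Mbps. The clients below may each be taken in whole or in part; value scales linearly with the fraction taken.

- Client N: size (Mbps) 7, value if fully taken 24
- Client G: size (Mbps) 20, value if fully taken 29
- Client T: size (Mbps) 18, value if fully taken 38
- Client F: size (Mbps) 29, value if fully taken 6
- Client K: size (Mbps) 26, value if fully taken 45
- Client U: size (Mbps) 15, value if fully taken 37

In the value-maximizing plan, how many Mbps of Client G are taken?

Best value per unit of size first: Client N 24/7≈3.43, Client U 37/15≈2.47, Client T 38/18≈2.11, Client K 45/26≈1.73, Client G 29/20≈1.45, Client F 6/29≈0.207.
Take all of Client N (7 Mbps, value 24) — 73 Mbps left.
Client U: take in full, 15 Mbps for value 37 — 58 left.
Take all of Client T (18 Mbps, value 38) — 40 Mbps left.
Client K: take in full, 26 Mbps for value 45 — 14 left.
14 Mbps left: a 14/20 share of Client G gives 29×14/20 = 20.3.

14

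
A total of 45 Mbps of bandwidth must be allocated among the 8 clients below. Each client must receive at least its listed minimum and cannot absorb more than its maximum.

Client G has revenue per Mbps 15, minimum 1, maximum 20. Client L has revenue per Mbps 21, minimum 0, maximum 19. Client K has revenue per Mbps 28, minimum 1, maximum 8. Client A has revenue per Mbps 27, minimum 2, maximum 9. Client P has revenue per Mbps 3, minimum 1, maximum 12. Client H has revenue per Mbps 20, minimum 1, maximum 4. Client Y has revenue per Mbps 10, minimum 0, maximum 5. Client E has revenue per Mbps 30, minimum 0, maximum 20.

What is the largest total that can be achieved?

1210

Meeting every minimum uses 1+0+1+2+1+1+0+0 = 6 Mbps, leaving 39.
Rank by revenue per Mbps: Client E 30 > Client K 28 > Client A 27 > Client L 21 > Client H 20 > Client G 15 > Client Y 10 > Client P 3.
Client E takes 20 more to reach its cap of 20 ; 19 left.
Client K: +7 to 8 (cap) ; 12 left.
Client A: +7 to 9 (cap) ; 5 left.
Client L has room for 19 more but only 5 remain, so it gets 5.
Total = 15×1 + 21×5 + 28×8 + 27×9 + 3×1 + 20×1 + 30×20 = 1210.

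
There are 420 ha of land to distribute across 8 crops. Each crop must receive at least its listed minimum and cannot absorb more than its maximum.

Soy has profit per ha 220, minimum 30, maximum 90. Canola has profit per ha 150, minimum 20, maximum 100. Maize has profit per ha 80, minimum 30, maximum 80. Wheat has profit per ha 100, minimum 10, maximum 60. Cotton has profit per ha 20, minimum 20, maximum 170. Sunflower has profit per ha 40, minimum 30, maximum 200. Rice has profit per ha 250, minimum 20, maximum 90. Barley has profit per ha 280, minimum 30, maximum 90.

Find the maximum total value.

81500

Meeting every minimum uses 30+20+30+10+20+30+20+30 = 190 ha, leaving 230.
Highest profit per ha first: Barley 280 > Rice 250 > Soy 220 > Canola 150 > Wheat 100 > Maize 80 > Sunflower 40 > Cotton 20.
Barley takes 60 more to reach its cap of 90 ; 170 left.
Give Rice 70 more to hit its cap of 90 ; 100 left.
Give Soy 60 more to hit its cap of 90 ; 40 left.
Canola: +40 (room for 80) → 60. Pool exhausted.
Total = 220×90 + 150×60 + 80×30 + 100×10 + 20×20 + 40×30 + 250×90 + 280×90 = 81500.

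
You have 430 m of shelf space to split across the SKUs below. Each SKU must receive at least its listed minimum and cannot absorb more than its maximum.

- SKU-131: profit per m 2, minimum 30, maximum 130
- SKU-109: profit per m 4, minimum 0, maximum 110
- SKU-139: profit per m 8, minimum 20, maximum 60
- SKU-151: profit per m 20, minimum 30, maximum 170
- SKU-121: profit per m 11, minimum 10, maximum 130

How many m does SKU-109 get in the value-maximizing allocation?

40

Meeting every minimum uses 30+0+20+30+10 = 90 m, leaving 340.
Order the SKUs by profit per m: SKU-151 20 > SKU-121 11 > SKU-139 8 > SKU-109 4 > SKU-131 2.
Give SKU-151 140 more to hit its cap of 170 ; 200 left.
Give SKU-121 120 more to hit its cap of 130 ; 80 left.
SKU-139 takes 40 more to reach its cap of 60 ; 40 left.
Only 40 left; SKU-109 takes them to reach 40.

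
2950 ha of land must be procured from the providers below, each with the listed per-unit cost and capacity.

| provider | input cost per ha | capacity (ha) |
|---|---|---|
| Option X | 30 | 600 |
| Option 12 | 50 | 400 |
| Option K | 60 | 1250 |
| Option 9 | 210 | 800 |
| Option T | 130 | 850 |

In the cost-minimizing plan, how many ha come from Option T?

Cheapest first:
Take 600 from Option X at 30 → need 2350 more.
Take 400 from Option 12 at 50 → need 1950 more.
Take 1250 from Option K at 60 → need 700 more.
Option T at 130: take 700 of its 850 → requirement met.
Option 9: unused.

700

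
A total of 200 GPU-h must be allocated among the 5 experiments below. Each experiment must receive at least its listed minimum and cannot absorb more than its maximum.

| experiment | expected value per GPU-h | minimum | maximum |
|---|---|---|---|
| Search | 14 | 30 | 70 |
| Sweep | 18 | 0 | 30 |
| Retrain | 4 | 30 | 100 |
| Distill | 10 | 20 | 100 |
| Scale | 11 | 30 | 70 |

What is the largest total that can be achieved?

Meeting every minimum uses 30+0+30+20+30 = 110 GPU-h, leaving 90.
Order the experiments by expected value per GPU-h: Sweep 18 > Search 14 > Scale 11 > Distill 10 > Retrain 4.
Sweep: +30 to 30 (cap) → 60 left.
Search: +40 to 70 (cap) → 20 left.
Scale has room for 40 more but only 20 remain, so it gets 50.
Total = 14×70 + 18×30 + 4×30 + 10×20 + 11×50 = 2390.

2390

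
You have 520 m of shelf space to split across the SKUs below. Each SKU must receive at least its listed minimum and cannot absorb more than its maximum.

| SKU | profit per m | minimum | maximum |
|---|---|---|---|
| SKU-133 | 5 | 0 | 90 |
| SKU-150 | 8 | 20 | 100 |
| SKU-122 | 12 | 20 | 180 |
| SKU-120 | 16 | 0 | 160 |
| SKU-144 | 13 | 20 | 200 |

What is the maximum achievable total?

Meeting every minimum uses 0+20+20+0+20 = 60 m, leaving 460.
Order the SKUs by profit per m: SKU-120 16 > SKU-144 13 > SKU-122 12 > SKU-150 8 > SKU-133 5.
SKU-120 takes 160 more to reach its cap of 160 — 300 left.
Give SKU-144 180 more to hit its cap of 200 — 120 left.
Only 120 left; SKU-122 takes them to reach 140.
Total = 8×20 + 12×140 + 16×160 + 13×200 = 7000.

7000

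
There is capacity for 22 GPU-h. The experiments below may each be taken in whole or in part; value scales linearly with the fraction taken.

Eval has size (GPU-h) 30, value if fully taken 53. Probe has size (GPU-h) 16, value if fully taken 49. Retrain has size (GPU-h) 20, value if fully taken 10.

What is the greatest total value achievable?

Best value per unit of size first: Probe 49/16≈3.06, Eval 53/30≈1.77, Retrain 10/20≈0.5.
Probe: take in full, 16 GPU-h for value 49 ; 6 left.
6 GPU-h left: a 6/30 share of Eval gives 53×6/30 = 10.6.
Total value = 59.6.

59.6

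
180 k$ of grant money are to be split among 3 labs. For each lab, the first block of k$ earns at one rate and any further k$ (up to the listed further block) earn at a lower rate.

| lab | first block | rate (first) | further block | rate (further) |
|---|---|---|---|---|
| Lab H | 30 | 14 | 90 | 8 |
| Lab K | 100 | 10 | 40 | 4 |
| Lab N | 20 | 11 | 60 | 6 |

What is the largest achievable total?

1880

Order all 6 blocks by rate: Lab H/tier1 14 > Lab N/tier1 11 > Lab K/tier1 10 > Lab H/tier2 8 > Lab N/tier2 6 > Lab K/tier2 4.
Lab H/tier1 (14): +30 ; 150 left.
Lab N tier1 at 11: fill all 20 ; 130 left.
Lab K tier1 at 10: fill all 100 ; 30 left.
Lab H/tier2: +30 of 90 at 8; pool empty.
Total = 14×30 + 11×20 + 10×100 + 8×30 = 1880.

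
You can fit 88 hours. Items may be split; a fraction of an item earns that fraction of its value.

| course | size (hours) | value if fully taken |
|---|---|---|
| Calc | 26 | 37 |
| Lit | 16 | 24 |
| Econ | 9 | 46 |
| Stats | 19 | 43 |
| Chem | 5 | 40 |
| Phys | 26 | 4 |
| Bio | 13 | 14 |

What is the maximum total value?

204

Sort by value density: Chem 40/5≈8, Econ 46/9≈5.11, Stats 43/19≈2.26, Lit 24/16≈1.5, Calc 37/26≈1.42, Bio 14/13≈1.08, Phys 4/26≈0.154.
Chem: take in full, 5 hours for value 40 ; 83 left.
Take all of Econ (9 hours, value 46) ; 74 hours left.
Take all of Stats (19 hours, value 43) ; 55 hours left.
Take all of Lit (16 hours, value 24) ; 39 hours left.
All 26 hours of Calc fit (value 37) ; 13 remain.
Take all of Bio (13 hours, value 14) ; 0 hours left.
Total value = 204.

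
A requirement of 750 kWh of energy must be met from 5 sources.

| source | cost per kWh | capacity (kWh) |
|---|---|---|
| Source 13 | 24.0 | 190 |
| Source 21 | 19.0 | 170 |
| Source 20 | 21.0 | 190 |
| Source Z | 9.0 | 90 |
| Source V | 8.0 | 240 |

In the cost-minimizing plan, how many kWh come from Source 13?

60

Cheapest first:
Take 240 from Source V at 8.0 ; need 510 more.
Take 90 from Source Z at 9.0 ; need 420 more.
Take 170 from Source 21 at 19.0 ; need 250 more.
Take 190 from Source 20 at 21.0 ; need 60 more.
Source 13 at 24.0: take 60 of its 190 ; requirement met.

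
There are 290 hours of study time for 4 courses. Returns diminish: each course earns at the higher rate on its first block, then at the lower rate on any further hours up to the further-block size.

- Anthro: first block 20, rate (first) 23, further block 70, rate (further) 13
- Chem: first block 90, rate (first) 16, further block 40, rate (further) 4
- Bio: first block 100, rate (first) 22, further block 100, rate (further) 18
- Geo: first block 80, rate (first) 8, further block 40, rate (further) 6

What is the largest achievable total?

Treat each block as its own option and order by rate: Anthro/first 23 > Bio/first 22 > Bio/second 18 > Chem/first 16 > Anthro/second 13 > Geo/first 8 > Geo/second 6 > Chem/second 4.
Anthro/first (23): +20 — 270 left.
Bio first at 22: fill all 100 — 170 left.
Fill Bio second block (100 at 18) — 70 left.
70 remain; put them into Chem first at 16.
Total = 23×20 + 22×100 + 18×100 + 16×70 = 5580.

5580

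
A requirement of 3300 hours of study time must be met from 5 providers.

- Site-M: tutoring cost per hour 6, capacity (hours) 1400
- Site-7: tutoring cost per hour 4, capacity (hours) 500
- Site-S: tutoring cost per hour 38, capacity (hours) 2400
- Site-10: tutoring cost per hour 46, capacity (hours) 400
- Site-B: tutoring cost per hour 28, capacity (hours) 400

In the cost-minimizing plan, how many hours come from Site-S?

Use providers in increasing cost order.
Site-7 at 4: take all 500 hours → 2800 still needed.
Site-M (6): use full 1400 → 1400 hours to go.
Take 400 from Site-B at 28 → need 1000 more.
Site-S (38): take the remaining 1000 → done.
Site-10: unused.

1000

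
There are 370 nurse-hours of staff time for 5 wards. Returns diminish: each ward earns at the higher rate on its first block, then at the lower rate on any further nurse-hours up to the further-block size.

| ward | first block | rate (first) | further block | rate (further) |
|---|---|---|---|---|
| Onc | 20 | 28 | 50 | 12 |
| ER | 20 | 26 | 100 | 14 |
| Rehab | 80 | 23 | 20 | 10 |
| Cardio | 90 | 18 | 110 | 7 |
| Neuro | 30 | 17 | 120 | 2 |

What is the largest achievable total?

Order all 10 blocks by rate: Onc/tier1 28 > ER/tier1 26 > Rehab/tier1 23 > Cardio/tier1 18 > Neuro/tier1 17 > ER/tier2 14 > Onc/tier2 12 > Rehab/tier2 10 > Cardio/tier2 7 > Neuro/tier2 2.
Onc/tier1 (28): +20 ; 350 left.
ER tier1 at 26: fill all 20 ; 330 left.
Rehab/tier1 (23): +80 ; 250 left.
Cardio/tier1 (18): +90 ; 160 left.
Neuro/tier1 (17): +30 ; 130 left.
Fill ER tier2 block (100 at 14) ; 30 left.
Onc/tier2: +30 of 50 at 12; pool empty.
Total = 28×20 + 26×20 + 23×80 + 18×90 + 17×30 + 14×100 + 12×30 = 6810.

6810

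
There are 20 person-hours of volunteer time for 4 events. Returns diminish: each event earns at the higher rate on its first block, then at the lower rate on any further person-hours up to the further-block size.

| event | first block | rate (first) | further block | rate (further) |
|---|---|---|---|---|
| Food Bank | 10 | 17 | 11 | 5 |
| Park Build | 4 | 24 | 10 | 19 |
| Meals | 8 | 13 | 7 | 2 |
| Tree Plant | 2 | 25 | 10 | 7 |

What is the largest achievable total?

Order all 8 blocks by rate: Tree Plant/first 25 > Park Build/first 24 > Park Build/second 19 > Food Bank/first 17 > Meals/first 13 > Tree Plant/second 7 > Food Bank/second 5 > Meals/second 2.
Fill Tree Plant first block (2 at 25) ; 18 left.
Fill Park Build first block (4 at 24) ; 14 left.
Fill Park Build second block (10 at 19) ; 4 left.
4 remain; put them into Food Bank first at 17.
Total = 25×2 + 24×4 + 19×10 + 17×4 = 404.

404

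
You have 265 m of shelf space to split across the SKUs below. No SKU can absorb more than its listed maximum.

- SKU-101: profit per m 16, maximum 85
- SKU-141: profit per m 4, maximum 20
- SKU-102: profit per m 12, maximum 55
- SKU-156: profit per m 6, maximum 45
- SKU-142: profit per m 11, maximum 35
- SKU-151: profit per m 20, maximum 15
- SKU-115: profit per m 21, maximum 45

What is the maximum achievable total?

Highest profit per m first: SKU-115 21 > SKU-151 20 > SKU-101 16 > SKU-102 12 > SKU-142 11 > SKU-156 6 > SKU-141 4.
SKU-115 takes 45 to reach its cap of 45 ; 220 left.
Give SKU-151 15 to hit its cap of 15 ; 205 left.
SKU-101: +85 to 85 (cap) ; 120 left.
SKU-102 takes 55 to reach its cap of 55 ; 65 left.
SKU-142 takes 35 to reach its cap of 35 ; 30 left.
SKU-156: +30 (room for 45) → 30. Pool exhausted.
Total = 16×85 + 12×55 + 6×30 + 11×35 + 20×15 + 21×45 = 3830.

3830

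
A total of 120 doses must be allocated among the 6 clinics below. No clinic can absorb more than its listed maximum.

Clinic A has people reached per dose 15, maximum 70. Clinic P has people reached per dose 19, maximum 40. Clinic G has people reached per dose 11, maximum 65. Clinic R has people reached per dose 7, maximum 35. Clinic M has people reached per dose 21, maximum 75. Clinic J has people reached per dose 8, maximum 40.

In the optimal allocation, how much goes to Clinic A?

5

Rank by people reached per dose: Clinic M 21 > Clinic P 19 > Clinic A 15 > Clinic G 11 > Clinic J 8 > Clinic R 7.
Give Clinic M 75 to hit its cap of 75 ; 45 left.
Clinic P takes 40 to reach its cap of 40 ; 5 left.
Clinic A: +5 (room for 70) → 5. Pool exhausted.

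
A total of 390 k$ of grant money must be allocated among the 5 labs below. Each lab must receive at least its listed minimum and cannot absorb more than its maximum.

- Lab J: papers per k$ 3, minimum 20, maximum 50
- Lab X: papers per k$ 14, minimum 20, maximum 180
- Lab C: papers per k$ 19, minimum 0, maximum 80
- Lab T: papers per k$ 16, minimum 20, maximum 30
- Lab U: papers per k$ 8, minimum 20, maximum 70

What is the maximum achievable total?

Meeting every minimum uses 20+20+0+20+20 = 80 k$, leaving 310.
Highest papers per k$ first: Lab C 19 > Lab T 16 > Lab X 14 > Lab U 8 > Lab J 3.
Lab C: +80 to 80 (cap) ; 230 left.
Give Lab T 10 more to hit its cap of 30 ; 220 left.
Lab X: +160 to 180 (cap) ; 60 left.
Lab U: +50 to 70 (cap) ; 10 left.
Lab J has room for 30 more but only 10 remain, so it gets 30.
Total = 3×30 + 14×180 + 19×80 + 16×30 + 8×70 = 5170.

5170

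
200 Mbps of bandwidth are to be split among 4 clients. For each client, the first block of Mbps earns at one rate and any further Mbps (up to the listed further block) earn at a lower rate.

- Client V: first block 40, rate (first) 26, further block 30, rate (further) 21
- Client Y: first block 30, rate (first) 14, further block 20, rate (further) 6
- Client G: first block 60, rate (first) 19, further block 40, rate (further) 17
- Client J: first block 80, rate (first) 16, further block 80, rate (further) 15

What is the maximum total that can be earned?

3970

Treat each block as its own option and order by rate: Client V/first 26 > Client V/second 21 > Client G/first 19 > Client G/second 17 > Client J/first 16 > Client J/second 15 > Client Y/first 14 > Client Y/second 6.
Client V/first (26): +40 ; 160 left.
Client V/second (21): +30 ; 130 left.
Client G first at 19: fill all 60 ; 70 left.
Client G second at 17: fill all 40 ; 30 left.
30 remain; put them into Client J first at 16.
Total = 26×40 + 21×30 + 19×60 + 17×40 + 16×30 = 3970.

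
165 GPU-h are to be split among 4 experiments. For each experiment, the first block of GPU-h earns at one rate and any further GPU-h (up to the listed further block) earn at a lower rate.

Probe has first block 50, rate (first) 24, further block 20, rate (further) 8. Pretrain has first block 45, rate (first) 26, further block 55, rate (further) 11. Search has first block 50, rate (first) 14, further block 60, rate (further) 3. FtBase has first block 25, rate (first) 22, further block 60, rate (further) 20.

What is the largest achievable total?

Rank every tier by rate: Pretrain/T1 26 > Probe/T1 24 > FtBase/T1 22 > FtBase/T2 20 > Search/T1 14 > Pretrain/T2 11 > Probe/T2 8 > Search/T2 3.
Pretrain/T1 (26): +45 ; 120 left.
Probe/T1 (24): +50 ; 70 left.
FtBase T1 at 22: fill all 25 ; 45 left.
FtBase/T2: +45 of 60 at 20; pool empty.
Total = 26×45 + 24×50 + 22×25 + 20×45 = 3820.

3820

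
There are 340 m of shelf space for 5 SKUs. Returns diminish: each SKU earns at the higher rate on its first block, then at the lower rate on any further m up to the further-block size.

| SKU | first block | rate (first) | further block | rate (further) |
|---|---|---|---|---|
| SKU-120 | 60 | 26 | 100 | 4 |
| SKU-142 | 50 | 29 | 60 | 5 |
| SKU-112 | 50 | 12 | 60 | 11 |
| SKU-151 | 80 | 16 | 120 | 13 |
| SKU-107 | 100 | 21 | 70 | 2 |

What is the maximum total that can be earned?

7040

Order all 10 blocks by rate: SKU-142/tier1 29 > SKU-120/tier1 26 > SKU-107/tier1 21 > SKU-151/tier1 16 > SKU-151/tier2 13 > SKU-112/tier1 12 > SKU-112/tier2 11 > SKU-142/tier2 5 > SKU-120/tier2 4 > SKU-107/tier2 2.
Fill SKU-142 tier1 block (50 at 29) — 290 left.
Fill SKU-120 tier1 block (60 at 26) — 230 left.
SKU-107/tier1 (21): +100 — 130 left.
SKU-151 tier1 at 16: fill all 80 — 50 left.
50 remain; put them into SKU-151 tier2 at 13.
Total = 29×50 + 26×60 + 21×100 + 16×80 + 13×50 = 7040.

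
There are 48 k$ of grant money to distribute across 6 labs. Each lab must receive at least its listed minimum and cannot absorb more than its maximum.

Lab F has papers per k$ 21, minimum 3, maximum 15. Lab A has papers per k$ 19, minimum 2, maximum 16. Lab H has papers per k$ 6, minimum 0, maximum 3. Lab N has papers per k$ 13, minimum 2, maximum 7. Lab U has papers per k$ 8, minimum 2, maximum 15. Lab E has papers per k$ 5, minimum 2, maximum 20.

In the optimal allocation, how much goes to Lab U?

8

Meeting every minimum uses 3+2+0+2+2+2 = 11 k$, leaving 37.
Order the labs by papers per k$: Lab F 21 > Lab A 19 > Lab N 13 > Lab U 8 > Lab H 6 > Lab E 5.
Give Lab F 12 more to hit its cap of 15 → 25 left.
Lab A: +14 to 16 (cap) → 11 left.
Lab N: +5 to 7 (cap) → 6 left.
Only 6 left; Lab U takes them to reach 8.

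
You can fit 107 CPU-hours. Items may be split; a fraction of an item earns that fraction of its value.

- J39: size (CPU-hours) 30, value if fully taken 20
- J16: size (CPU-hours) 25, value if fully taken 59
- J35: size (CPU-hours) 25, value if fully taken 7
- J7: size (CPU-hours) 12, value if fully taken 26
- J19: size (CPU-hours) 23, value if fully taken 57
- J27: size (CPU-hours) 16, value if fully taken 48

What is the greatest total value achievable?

210.28

Sort by value density: J27 48/16≈3, J19 57/23≈2.48, J16 59/25≈2.36, J7 26/12≈2.17, J39 20/30≈0.667, J35 7/25≈0.28.
All 16 CPU-hours of J27 fit (value 48) ; 91 remain.
All 23 CPU-hours of J19 fit (value 57) ; 68 remain.
Take all of J16 (25 CPU-hours, value 59) ; 43 CPU-hours left.
Take all of J7 (12 CPU-hours, value 26) ; 31 CPU-hours left.
All 30 CPU-hours of J39 fit (value 20) ; 1 remain.
1 CPU-hours left: a 1/25 share of J35 gives 7×1/25 = 0.28.
Total value = 210.28.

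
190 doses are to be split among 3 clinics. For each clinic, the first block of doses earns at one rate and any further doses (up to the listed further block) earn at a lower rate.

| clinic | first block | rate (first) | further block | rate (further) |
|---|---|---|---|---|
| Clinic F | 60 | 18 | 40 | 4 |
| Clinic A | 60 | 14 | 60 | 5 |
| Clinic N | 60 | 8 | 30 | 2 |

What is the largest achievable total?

Rank every tier by rate: Clinic F/T1 18 > Clinic A/T1 14 > Clinic N/T1 8 > Clinic A/T2 5 > Clinic F/T2 4 > Clinic N/T2 2.
Clinic F/T1 (18): +60 — 130 left.
Clinic A/T1 (14): +60 — 70 left.
Clinic N/T1 (8): +60 — 10 left.
10 remain; put them into Clinic A T2 at 5.
Total = 18×60 + 14×60 + 8×60 + 5×10 = 2450.

2450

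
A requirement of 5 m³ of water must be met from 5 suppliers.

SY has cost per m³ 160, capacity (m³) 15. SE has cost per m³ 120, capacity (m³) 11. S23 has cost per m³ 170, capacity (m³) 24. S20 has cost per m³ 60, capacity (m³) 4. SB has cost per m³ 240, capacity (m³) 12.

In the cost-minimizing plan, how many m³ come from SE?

Cheapest first:
Take 4 from S20 at 60 — need 1 more.
SE at 120: take 1 of its 11 — requirement met.
SY, S23, SB: unused.

1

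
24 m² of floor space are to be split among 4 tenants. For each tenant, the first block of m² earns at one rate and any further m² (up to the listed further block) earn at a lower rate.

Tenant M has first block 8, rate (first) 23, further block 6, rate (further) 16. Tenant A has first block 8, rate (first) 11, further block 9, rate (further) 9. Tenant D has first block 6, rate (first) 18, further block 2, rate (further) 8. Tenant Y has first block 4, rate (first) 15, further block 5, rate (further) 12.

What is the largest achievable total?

Rank every tier by rate: Tenant M/T1 23 > Tenant D/T1 18 > Tenant M/T2 16 > Tenant Y/T1 15 > Tenant Y/T2 12 > Tenant A/T1 11 > Tenant A/T2 9 > Tenant D/T2 8.
Tenant M T1 at 23: fill all 8 — 16 left.
Tenant D/T1 (18): +6 — 10 left.
Tenant M T2 at 16: fill all 6 — 4 left.
Fill Tenant Y T1 block (4 at 15) — 0 left.
Total = 23×8 + 18×6 + 16×6 + 15×4 = 448.

448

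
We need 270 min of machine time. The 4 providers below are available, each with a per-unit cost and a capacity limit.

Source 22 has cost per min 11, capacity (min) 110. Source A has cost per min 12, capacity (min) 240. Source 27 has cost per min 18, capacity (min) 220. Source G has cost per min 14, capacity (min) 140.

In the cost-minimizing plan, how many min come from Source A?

160

Cheapest first:
Source 22 (11): use full 110 → 160 min to go.
Source A (12): take the remaining 160 → done.
Source G, Source 27: unused.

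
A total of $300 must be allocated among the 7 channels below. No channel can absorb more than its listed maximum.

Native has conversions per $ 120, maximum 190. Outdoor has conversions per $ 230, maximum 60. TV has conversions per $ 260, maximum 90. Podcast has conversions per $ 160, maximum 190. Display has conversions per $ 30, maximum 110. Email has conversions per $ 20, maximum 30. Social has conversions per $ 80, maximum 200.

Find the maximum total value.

61200

Rank by conversions per $: TV 260 > Outdoor 230 > Podcast 160 > Native 120 > Social 80 > Display 30 > Email 20.
Give TV 90 to hit its cap of 90 → 210 left.
Outdoor takes 60 to reach its cap of 60 → 150 left.
Podcast has room for 190 but only 150 remain, so it gets 150.
Total = 230×60 + 260×90 + 160×150 = 61200.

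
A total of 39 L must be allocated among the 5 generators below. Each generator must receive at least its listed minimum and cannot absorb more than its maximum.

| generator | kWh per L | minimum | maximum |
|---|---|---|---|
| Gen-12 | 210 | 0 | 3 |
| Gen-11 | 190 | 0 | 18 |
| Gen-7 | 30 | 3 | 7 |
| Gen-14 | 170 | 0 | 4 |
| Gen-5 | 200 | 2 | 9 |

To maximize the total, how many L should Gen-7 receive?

5

Meeting every minimum uses 0+0+3+0+2 = 5 L, leaving 34.
Rank by kWh per L: Gen-12 210 > Gen-5 200 > Gen-11 190 > Gen-14 170 > Gen-7 30.
Gen-12: +3 to 3 (cap) ; 31 left.
Give Gen-5 7 more to hit its cap of 9 ; 24 left.
Gen-11 takes 18 more to reach its cap of 18 ; 6 left.
Gen-14 takes 4 more to reach its cap of 4 ; 2 left.
Gen-7: +2 (room for 4) → 5. Pool exhausted.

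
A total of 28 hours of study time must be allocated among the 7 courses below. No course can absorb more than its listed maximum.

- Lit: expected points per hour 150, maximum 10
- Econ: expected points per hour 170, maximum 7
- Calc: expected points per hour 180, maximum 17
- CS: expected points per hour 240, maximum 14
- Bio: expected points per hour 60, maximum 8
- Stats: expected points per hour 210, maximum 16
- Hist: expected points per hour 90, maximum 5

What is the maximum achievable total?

6300

Rank by expected points per hour: CS 240 > Stats 210 > Calc 180 > Econ 170 > Lit 150 > Hist 90 > Bio 60.
CS takes 14 to reach its cap of 14 → 14 left.
Stats: +14 (room for 16) → 14. Pool exhausted.
Total = 240×14 + 210×14 = 6300.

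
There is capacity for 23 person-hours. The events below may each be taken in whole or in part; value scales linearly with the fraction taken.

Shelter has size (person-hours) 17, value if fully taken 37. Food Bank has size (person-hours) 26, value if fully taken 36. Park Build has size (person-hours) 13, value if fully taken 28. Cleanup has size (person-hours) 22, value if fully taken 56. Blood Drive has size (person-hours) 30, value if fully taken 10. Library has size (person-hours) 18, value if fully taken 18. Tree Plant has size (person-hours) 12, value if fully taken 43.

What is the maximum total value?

Best value per unit of size first: Tree Plant 43/12≈3.58, Cleanup 56/22≈2.55, Shelter 37/17≈2.18, Park Build 28/13≈2.15, Food Bank 36/26≈1.38, Library 18/18≈1, Blood Drive 10/30≈0.333.
Tree Plant: take in full, 12 person-hours for value 43 — 11 left.
Only 11 person-hours remain; take 11/22 of Cleanup for value 56×11/22 = 28.
Total value = 71.

71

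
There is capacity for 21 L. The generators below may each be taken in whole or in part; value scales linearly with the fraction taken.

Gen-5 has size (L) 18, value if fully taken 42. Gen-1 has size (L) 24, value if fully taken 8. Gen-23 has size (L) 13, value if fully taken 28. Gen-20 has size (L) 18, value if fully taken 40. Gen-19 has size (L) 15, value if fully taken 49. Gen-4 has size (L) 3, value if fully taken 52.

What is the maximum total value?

Rank by value-to-size ratio: Gen-4 52/3≈17.3, Gen-19 49/15≈3.27, Gen-5 42/18≈2.33, Gen-20 40/18≈2.22, Gen-23 28/13≈2.15, Gen-1 8/24≈0.333.
All 3 L of Gen-4 fit (value 52) ; 18 remain.
Take all of Gen-19 (15 L, value 49) ; 3 L left.
Only 3 L remain; take 3/18 of Gen-5 for value 42×3/18 = 7.
Total value = 108.

108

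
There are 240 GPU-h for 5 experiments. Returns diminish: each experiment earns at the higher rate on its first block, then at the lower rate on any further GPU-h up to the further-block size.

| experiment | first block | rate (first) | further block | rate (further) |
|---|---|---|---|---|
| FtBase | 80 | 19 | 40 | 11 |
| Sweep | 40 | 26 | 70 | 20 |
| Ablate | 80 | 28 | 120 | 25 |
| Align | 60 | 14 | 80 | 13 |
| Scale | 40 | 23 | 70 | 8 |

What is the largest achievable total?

6280

Order all 10 blocks by rate: Ablate/T1 28 > Sweep/T1 26 > Ablate/T2 25 > Scale/T1 23 > Sweep/T2 20 > FtBase/T1 19 > Align/T1 14 > Align/T2 13 > FtBase/T2 11 > Scale/T2 8.
Ablate T1 at 28: fill all 80 → 160 left.
Sweep T1 at 26: fill all 40 → 120 left.
Fill Ablate T2 block (120 at 25) → 0 left.
Total = 28×80 + 26×40 + 25×120 = 6280.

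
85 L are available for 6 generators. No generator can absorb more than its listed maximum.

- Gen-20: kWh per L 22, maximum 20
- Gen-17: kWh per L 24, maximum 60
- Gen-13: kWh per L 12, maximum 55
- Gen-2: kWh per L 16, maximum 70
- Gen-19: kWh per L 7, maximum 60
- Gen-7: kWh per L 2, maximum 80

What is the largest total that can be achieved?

1960

Rank by kWh per L: Gen-17 24 > Gen-20 22 > Gen-2 16 > Gen-13 12 > Gen-19 7 > Gen-7 2.
Gen-17 takes 60 to reach its cap of 60 — 25 left.
Give Gen-20 20 to hit its cap of 20 — 5 left.
Gen-2 has room for 70 but only 5 remain, so it gets 5.
Total = 22×20 + 24×60 + 16×5 = 1960.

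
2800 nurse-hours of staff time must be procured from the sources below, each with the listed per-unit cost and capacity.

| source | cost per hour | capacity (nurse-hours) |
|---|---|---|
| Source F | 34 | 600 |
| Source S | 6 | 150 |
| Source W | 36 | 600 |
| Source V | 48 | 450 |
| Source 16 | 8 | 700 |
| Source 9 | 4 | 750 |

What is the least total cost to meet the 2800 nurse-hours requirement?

Cheapest first:
Source 9 (4): use full 750 — 2050 nurse-hours to go.
Take 150 from Source S at 6 — need 1900 more.
Take 700 from Source 16 at 8 — need 1200 more.
Source F (34): use full 600 — 600 nurse-hours to go.
Source W at 36: take all 600 nurse-hours — 0 still needed.
Source V: unused.
Cost = 750×4 + 150×6 + 700×8 + 600×34 + 600×36 = 51500.

51500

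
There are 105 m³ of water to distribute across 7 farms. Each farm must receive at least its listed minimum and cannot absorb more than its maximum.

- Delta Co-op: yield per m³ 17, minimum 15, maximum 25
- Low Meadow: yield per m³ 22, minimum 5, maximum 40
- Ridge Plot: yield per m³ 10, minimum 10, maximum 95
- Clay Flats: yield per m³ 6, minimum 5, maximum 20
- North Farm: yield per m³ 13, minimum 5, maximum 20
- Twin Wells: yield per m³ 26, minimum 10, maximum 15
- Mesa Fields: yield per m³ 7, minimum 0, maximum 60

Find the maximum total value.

Meeting every minimum uses 15+5+10+5+5+10+0 = 50 m³, leaving 55.
Rank by yield per m³: Twin Wells 26 > Low Meadow 22 > Delta Co-op 17 > North Farm 13 > Ridge Plot 10 > Mesa Fields 7 > Clay Flats 6.
Twin Wells takes 5 more to reach its cap of 15 → 50 left.
Give Low Meadow 35 more to hit its cap of 40 → 15 left.
Give Delta Co-op 10 more to hit its cap of 25 → 5 left.
North Farm: +5 (room for 15) → 10. Pool exhausted.
Total = 17×25 + 22×40 + 10×10 + 6×5 + 13×10 + 26×15 = 1955.

1955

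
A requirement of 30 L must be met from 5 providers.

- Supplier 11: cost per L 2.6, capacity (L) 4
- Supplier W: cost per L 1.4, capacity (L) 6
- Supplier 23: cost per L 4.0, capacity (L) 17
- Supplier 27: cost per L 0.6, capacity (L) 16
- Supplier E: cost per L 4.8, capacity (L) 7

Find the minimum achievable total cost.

44.4

Cheapest first:
Take 16 from Supplier 27 at 0.6 — need 14 more.
Supplier W (1.4): use full 6 — 8 L to go.
Supplier 11 at 2.6: take all 4 L — 4 still needed.
Supplier 23 at 4.0: take 4 of its 17 — requirement met.
Supplier E: unused.
Cost = 16×0.6 + 6×1.4 + 4×2.6 + 4×4.0 = 44.4.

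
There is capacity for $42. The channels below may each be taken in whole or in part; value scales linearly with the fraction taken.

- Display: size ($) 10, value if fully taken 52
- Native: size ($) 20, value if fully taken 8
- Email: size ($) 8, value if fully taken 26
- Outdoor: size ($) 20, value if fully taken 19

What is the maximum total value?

98.6

Sort by value density: Display 52/10≈5.2, Email 26/8≈3.25, Outdoor 19/20≈0.95, Native 8/20≈0.4.
Display: take in full, 10 $ for value 52 → 32 left.
Email: take in full, 8 $ for value 26 → 24 left.
Take all of Outdoor (20 $, value 19) → 4 $ left.
Only 4 $ remain; take 4/20 of Native for value 8×4/20 = 1.6.
Total value = 98.6.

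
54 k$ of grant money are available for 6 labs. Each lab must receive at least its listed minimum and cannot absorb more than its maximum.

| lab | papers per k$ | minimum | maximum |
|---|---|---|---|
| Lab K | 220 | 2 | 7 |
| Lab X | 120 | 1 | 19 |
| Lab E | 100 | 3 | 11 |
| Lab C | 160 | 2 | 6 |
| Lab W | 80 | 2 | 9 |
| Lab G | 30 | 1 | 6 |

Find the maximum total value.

Meeting every minimum uses 2+1+3+2+2+1 = 11 k$, leaving 43.
Rank by papers per k$: Lab K 220 > Lab C 160 > Lab X 120 > Lab E 100 > Lab W 80 > Lab G 30.
Lab K: +5 to 7 (cap) — 38 left.
Lab C: +4 to 6 (cap) — 34 left.
Lab X takes 18 more to reach its cap of 19 — 16 left.
Lab E: +8 to 11 (cap) — 8 left.
Give Lab W 7 more to hit its cap of 9 — 1 left.
Lab G has room for 5 more but only 1 remain, so it gets 2.
Total = 220×7 + 120×19 + 100×11 + 160×6 + 80×9 + 30×2 = 6660.

6660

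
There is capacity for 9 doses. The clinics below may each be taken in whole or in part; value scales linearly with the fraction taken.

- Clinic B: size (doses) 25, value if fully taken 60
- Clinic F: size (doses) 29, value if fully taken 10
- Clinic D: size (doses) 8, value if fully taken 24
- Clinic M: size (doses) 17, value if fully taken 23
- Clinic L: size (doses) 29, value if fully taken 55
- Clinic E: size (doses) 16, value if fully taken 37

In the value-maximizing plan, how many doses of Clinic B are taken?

Best value per unit of size first: Clinic D 24/8≈3, Clinic B 60/25≈2.4, Clinic E 37/16≈2.31, Clinic L 55/29≈1.9, Clinic M 23/17≈1.35, Clinic F 10/29≈0.345.
All 8 doses of Clinic D fit (value 24) ; 1 remain.
Fill the last 1 doses with part of Clinic B: 1/25 of it earns 2.4.

1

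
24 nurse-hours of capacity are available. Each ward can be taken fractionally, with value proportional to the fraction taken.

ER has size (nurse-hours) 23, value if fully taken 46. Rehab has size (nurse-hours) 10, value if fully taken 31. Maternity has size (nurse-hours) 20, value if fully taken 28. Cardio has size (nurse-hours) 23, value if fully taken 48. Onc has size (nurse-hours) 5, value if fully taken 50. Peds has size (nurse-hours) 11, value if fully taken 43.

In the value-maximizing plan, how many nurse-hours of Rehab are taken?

Rank by value-to-size ratio: Onc 50/5≈10, Peds 43/11≈3.91, Rehab 31/10≈3.1, Cardio 48/23≈2.09, ER 46/23≈2, Maternity 28/20≈1.4.
Onc: take in full, 5 nurse-hours for value 50 ; 19 left.
Peds: take in full, 11 nurse-hours for value 43 ; 8 left.
Fill the last 8 nurse-hours with part of Rehab: 8/10 of it earns 24.8.

8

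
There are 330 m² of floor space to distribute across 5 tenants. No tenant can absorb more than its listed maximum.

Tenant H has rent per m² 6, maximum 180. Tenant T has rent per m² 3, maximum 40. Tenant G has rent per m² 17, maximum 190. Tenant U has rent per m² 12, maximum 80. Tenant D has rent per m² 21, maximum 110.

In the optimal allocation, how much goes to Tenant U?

Rank by rent per m²: Tenant D 21 > Tenant G 17 > Tenant U 12 > Tenant H 6 > Tenant T 3.
Give Tenant D 110 to hit its cap of 110 — 220 left.
Give Tenant G 190 to hit its cap of 190 — 30 left.
Only 30 left; Tenant U takes them to reach 30.

30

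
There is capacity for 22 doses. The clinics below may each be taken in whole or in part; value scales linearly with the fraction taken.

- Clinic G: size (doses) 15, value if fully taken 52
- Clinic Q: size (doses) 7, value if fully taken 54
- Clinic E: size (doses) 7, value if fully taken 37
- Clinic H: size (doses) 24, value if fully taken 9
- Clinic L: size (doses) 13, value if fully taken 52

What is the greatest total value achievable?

Best value per unit of size first: Clinic Q 54/7≈7.71, Clinic E 37/7≈5.29, Clinic L 52/13≈4, Clinic G 52/15≈3.47, Clinic H 9/24≈0.375.
Clinic Q: take in full, 7 doses for value 54 — 15 left.
Clinic E: take in full, 7 doses for value 37 — 8 left.
Fill the last 8 doses with part of Clinic L: 8/13 of it earns 32.
Total value = 123.

123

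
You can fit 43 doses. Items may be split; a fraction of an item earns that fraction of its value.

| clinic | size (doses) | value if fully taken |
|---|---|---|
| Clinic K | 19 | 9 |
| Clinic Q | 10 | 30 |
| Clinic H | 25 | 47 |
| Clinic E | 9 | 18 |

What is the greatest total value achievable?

Rank by value-to-size ratio: Clinic Q 30/10≈3, Clinic E 18/9≈2, Clinic H 47/25≈1.88, Clinic K 9/19≈0.474.
Clinic Q: take in full, 10 doses for value 30 → 33 left.
Clinic E: take in full, 9 doses for value 18 → 24 left.
Only 24 doses remain; take 24/25 of Clinic H for value 47×24/25 = 45.12.
Total value = 93.12.

93.12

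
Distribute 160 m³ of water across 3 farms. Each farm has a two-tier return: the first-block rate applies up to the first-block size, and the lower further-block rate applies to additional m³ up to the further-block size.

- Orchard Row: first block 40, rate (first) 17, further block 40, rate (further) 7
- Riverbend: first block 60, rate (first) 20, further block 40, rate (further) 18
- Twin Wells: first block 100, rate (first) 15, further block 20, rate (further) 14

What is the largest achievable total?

2900

Order all 6 blocks by rate: Riverbend/first 20 > Riverbend/second 18 > Orchard Row/first 17 > Twin Wells/first 15 > Twin Wells/second 14 > Orchard Row/second 7.
Riverbend first at 20: fill all 60 → 100 left.
Riverbend second at 18: fill all 40 → 60 left.
Fill Orchard Row first block (40 at 17) → 20 left.
Twin Wells/first: +20 of 100 at 15; pool empty.
Total = 20×60 + 18×40 + 17×40 + 15×20 = 2900.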